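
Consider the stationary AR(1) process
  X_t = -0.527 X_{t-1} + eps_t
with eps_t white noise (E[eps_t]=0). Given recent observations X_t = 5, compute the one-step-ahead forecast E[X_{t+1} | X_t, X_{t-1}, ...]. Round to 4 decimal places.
E[X_{t+1} \mid \mathcal F_t] = -2.6350

For an AR(p) model X_t = c + sum_i phi_i X_{t-i} + eps_t, the
one-step-ahead conditional mean is
  E[X_{t+1} | X_t, ...] = c + sum_i phi_i X_{t+1-i}.
Substitute known values:
  E[X_{t+1} | ...] = (-0.527) * (5)
                   = -2.6350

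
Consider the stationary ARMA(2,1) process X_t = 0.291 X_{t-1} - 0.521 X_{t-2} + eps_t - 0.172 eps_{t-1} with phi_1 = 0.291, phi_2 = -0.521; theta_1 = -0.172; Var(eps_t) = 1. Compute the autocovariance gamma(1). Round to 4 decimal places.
\gamma(1) = 0.1496

Multiply the model equation by X_{t-k} and take expectations. With theta_0 = psi_0 = 1 and psi_j the MA(infinity) weights, this gives
  gamma(k) - sum_i phi_i gamma(k-i) = c_k,
  c_k = sigma^2 * sum_{j=k..q} theta_j psi_{j-k}   (c_k = 0 for k > q),
using gamma(-m) = gamma(m).
psi-weights needed (psi_j = theta_j + sum_i phi_i psi_{j-i}):
  psi_1 = theta_1 + phi_1 = -0.172 + (0.291) = 0.119
Right-hand sides:
  c_0 = sigma^2 (1 + theta_1 psi_1) = 1 * (1 + (-0.172)(0.119)) = 1 * 0.979532 = 0.979532
  c_1 = sigma^2 theta_1 = 1 * (-0.172) = -0.172
  c_2 = 0
Equations for k = 0, 1, 2 (AR order 2, c_2 = 0):
  (E0) gamma(0) = phi_1 gamma(1) + phi_2 gamma(2) + c_0
  (E1) gamma(1) = phi_1 gamma(0) + phi_2 gamma(1) + c_1
  (E2) gamma(2) = phi_1 gamma(1) + phi_2 gamma(0)
From (E1): gamma(1) = A gamma(0) + B with
  A = phi_1 / (1 - phi_2) = 0.291 / 1.521 = 0.191321,   B = c_1 / (1 - phi_2) = -0.172 / 1.521 = -0.113083.
Insert (E2) into (E0): gamma(0) (1 - phi_2^2) = phi_1 (1 + phi_2) gamma(1) + c_0.
  phi_1 (1 + phi_2) = (0.291)(0.479) = 0.139389,   1 - phi_2^2 = 0.728559.
Replace gamma(1) by A gamma(0) + B and collect gamma(0):
  gamma(0) [0.728559 - (0.139389)(0.191321)] = (0.139389)(-0.113083) + 0.979532
  gamma(0) * 0.701891 = 0.963769
  gamma(0) = 0.963769 / 0.701891 = 1.373104.
  gamma(1) = A gamma(0) + B = (0.191321)(1.373104) + (-0.113083) = 0.149621.
Therefore gamma(1) = 0.1496 (to 4 decimal places).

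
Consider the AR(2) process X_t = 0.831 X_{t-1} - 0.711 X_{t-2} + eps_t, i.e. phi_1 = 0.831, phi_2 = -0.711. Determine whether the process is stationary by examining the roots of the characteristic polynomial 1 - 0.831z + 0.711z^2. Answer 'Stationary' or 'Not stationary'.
\text{Stationary}

The AR(p) characteristic polynomial is P(z) = 1 - 0.831z + 0.711z^2.
Stationarity requires all roots to lie outside the unit circle, i.e. |z| > 1 for every root.
Set 1 + (-0.831) z + (0.711) z^2 = 0, i.e. a z^2 + b z + c = 0 with a = 0.711, b = -0.831, c = 1.
Discriminant D = b^2 - 4ac = (-0.831)^2 - 4*(0.711)*1 = 0.690561 - (2.844) = -2.153439.
D < 0, so the roots are the complex-conjugate pair z = (-b +/- i sqrt(-D)) / (2a) = 0.5844 +/- 1.032i.
For a conjugate pair |z|^2 = z * conj(z) = (product of roots) = c/a = 1/(0.711) = 1.40647, so |z| = sqrt(1.40647) = 1.1859 for both roots.
Moduli of all roots: 1.1859, 1.1859.
All moduli strictly greater than 1? Yes.
Verdict: Stationary.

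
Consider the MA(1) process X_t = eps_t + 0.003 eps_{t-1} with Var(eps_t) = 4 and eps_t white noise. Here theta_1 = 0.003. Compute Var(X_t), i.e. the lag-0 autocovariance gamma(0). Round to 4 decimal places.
\gamma(0) = 4.0000

For an MA(q) process X_t = eps_t + sum_i theta_i eps_{t-i} with
Var(eps_t) = sigma^2, the variance is
  gamma(0) = sigma^2 * (1 + sum_i theta_i^2).
  sum_i theta_i^2 = (0.003)^2 = 0.000009.
  gamma(0) = 4 * (1 + 0.000009) = 4 * 1.000009 = 4.000036, which rounds to 4.0000.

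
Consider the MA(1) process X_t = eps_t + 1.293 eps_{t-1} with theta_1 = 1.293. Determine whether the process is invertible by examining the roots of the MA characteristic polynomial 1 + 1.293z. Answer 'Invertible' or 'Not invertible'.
\text{Not invertible}

The MA(q) characteristic polynomial is P(z) = 1 + 1.293z.
Invertibility requires all roots to lie outside the unit circle, i.e. |z| > 1 for every root.
This is linear in z: 1 + (1.293) z = 0  =>  z = -1/(1.293) = -0.773395,  |z| = 0.773395.
Moduli of all roots: 0.7734.
All moduli strictly greater than 1? No.
Verdict: Not invertible.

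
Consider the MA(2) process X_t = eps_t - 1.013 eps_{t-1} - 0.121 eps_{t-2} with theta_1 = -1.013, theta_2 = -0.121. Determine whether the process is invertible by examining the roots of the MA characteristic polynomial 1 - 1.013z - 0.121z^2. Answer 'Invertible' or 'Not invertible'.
\text{Not invertible}

The MA(q) characteristic polynomial is P(z) = 1 - 1.013z - 0.121z^2.
Invertibility requires all roots to lie outside the unit circle, i.e. |z| > 1 for every root.
Set 1 + (-1.013) z + (-0.121) z^2 = 0, i.e. a z^2 + b z + c = 0 with a = -0.121, b = -1.013, c = 1.
Discriminant D = b^2 - 4ac = (-1.013)^2 - 4*(-0.121)*1 = 1.026169 - (-0.484) = 1.510169.
D >= 0, so the roots are real: z = (-b +/- sqrt(D)) / (2a) = (1.013 +/- 1.228889) / (-0.242).
  z_1 = (1.013 + 1.228889) / (-0.242) = -9.264,   |z_1| = 9.264.
  z_2 = (1.013 - 1.228889) / (-0.242) = 0.8921,   |z_2| = 0.8921.
Moduli of all roots: 9.2640, 0.8921.
All moduli strictly greater than 1? No.
Verdict: Not invertible.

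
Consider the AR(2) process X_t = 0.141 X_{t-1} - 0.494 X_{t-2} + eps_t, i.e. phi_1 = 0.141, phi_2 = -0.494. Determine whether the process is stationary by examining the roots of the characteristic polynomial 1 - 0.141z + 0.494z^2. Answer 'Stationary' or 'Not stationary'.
\text{Stationary}

The AR(p) characteristic polynomial is P(z) = 1 - 0.141z + 0.494z^2.
Stationarity requires all roots to lie outside the unit circle, i.e. |z| > 1 for every root.
Set 1 + (-0.141) z + (0.494) z^2 = 0, i.e. a z^2 + b z + c = 0 with a = 0.494, b = -0.141, c = 1.
Discriminant D = b^2 - 4ac = (-0.141)^2 - 4*(0.494)*1 = 0.019881 - (1.976) = -1.956119.
D < 0, so the roots are the complex-conjugate pair z = (-b +/- i sqrt(-D)) / (2a) = 0.1427 +/- 1.4156i.
For a conjugate pair |z|^2 = z * conj(z) = (product of roots) = c/a = 1/(0.494) = 2.024291, so |z| = sqrt(2.024291) = 1.4228 for both roots.
Moduli of all roots: 1.4228, 1.4228.
All moduli strictly greater than 1? Yes.
Verdict: Stationary.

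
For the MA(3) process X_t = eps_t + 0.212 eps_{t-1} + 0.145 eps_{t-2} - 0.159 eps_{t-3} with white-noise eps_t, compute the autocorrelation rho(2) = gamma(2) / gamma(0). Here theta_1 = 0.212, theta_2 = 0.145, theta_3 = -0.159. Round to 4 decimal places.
\rho(2) = 0.1020

For an MA(q) process with theta_0 = 1, the autocovariance is
  gamma(k) = sigma^2 * sum_{i=0..q-k} theta_i * theta_{i+k},
and rho(k) = gamma(k) / gamma(0). Sigma^2 cancels.
  numerator   = (1)*(0.145) + (0.212)*(-0.159) = 0.111292.
  denominator = (1)^2 + (0.212)^2 + (0.145)^2 + (-0.159)^2 = 1.09125.
  rho(2) = 0.111292 / 1.09125 = 0.1020.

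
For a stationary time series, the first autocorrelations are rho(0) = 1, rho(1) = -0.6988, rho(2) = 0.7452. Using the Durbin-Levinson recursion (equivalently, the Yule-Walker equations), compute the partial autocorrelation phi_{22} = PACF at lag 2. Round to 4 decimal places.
\phi_{22} = 0.5020

The PACF at lag k is phi_{kk}, the last component of the solution
to the Yule-Walker system G_k phi = r_k where
  (G_k)_{ij} = rho(|i - j|), (r_k)_i = rho(i), i,j = 1..k.
Equivalently, Durbin-Levinson gives phi_{kk} iteratively:
  phi_{11} = rho(1)
  phi_{kk} = [rho(k) - sum_{j=1..k-1} phi_{k-1,j} rho(k-j)]
            / [1 - sum_{j=1..k-1} phi_{k-1,j} rho(j)],
  phi_{k,j} = phi_{k-1,j} - phi_{kk} phi_{k-1,k-j},  j = 1..k-1.
Step k = 1:
  phi_11 = rho(1) = -0.6988.
Step k = 2:
  phi_22 = [rho(2) - phi_11 rho(1)] / [1 - phi_11 rho(1)] = [0.7452 - (-0.6988)(-0.6988)] / [1 - (-0.6988)(-0.6988)]
         = 0.25687856 / 0.51167856 = 0.502.
Therefore phi_{22} = 0.5020.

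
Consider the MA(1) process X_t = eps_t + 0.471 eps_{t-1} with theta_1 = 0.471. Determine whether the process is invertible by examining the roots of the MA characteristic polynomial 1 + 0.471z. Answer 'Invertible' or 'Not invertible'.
\text{Invertible}

The MA(q) characteristic polynomial is P(z) = 1 + 0.471z.
Invertibility requires all roots to lie outside the unit circle, i.e. |z| > 1 for every root.
This is linear in z: 1 + (0.471) z = 0  =>  z = -1/(0.471) = -2.123142,  |z| = 2.123142.
Moduli of all roots: 2.1231.
All moduli strictly greater than 1? Yes.
Verdict: Invertible.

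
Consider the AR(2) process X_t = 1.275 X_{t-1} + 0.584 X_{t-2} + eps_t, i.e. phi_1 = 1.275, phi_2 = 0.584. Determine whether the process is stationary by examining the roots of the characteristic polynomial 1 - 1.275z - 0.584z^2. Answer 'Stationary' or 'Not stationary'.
\text{Not stationary}

The AR(p) characteristic polynomial is P(z) = 1 - 1.275z - 0.584z^2.
Stationarity requires all roots to lie outside the unit circle, i.e. |z| > 1 for every root.
Set 1 + (-1.275) z + (-0.584) z^2 = 0, i.e. a z^2 + b z + c = 0 with a = -0.584, b = -1.275, c = 1.
Discriminant D = b^2 - 4ac = (-1.275)^2 - 4*(-0.584)*1 = 1.625625 - (-2.336) = 3.961625.
D >= 0, so the roots are real: z = (-b +/- sqrt(D)) / (2a) = (1.275 +/- 1.990383) / (-1.168).
  z_1 = (1.275 + 1.990383) / (-1.168) = -2.7957,   |z_1| = 2.7957.
  z_2 = (1.275 - 1.990383) / (-1.168) = 0.6125,   |z_2| = 0.6125.
Moduli of all roots: 2.7957, 0.6125.
All moduli strictly greater than 1? No.
Verdict: Not stationary.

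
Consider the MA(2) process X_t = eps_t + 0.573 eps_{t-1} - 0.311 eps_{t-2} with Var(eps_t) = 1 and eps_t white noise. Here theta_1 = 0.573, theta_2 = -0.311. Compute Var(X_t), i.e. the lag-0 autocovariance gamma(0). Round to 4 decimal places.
\gamma(0) = 1.4251

For an MA(q) process X_t = eps_t + sum_i theta_i eps_{t-i} with
Var(eps_t) = sigma^2, the variance is
  gamma(0) = sigma^2 * (1 + sum_i theta_i^2).
  sum_i theta_i^2 = (0.573)^2 + (-0.311)^2 = 0.328329 + 0.096721 = 0.42505.
  gamma(0) = 1 * (1 + 0.42505) = 1 * 1.42505 = 1.42505, which rounds to 1.4251.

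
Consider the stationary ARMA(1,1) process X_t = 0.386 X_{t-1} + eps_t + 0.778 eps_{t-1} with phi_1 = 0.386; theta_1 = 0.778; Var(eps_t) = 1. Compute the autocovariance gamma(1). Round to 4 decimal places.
\gamma(1) = 1.7786

Multiply the model equation by X_{t-k} and take expectations. With theta_0 = psi_0 = 1 and psi_j the MA(infinity) weights, this gives
  gamma(k) - sum_i phi_i gamma(k-i) = c_k,
  c_k = sigma^2 * sum_{j=k..q} theta_j psi_{j-k}   (c_k = 0 for k > q),
using gamma(-m) = gamma(m).
psi-weights needed (psi_j = theta_j + sum_i phi_i psi_{j-i}):
  psi_1 = theta_1 + phi_1 = 0.778 + (0.386) = 1.164
Right-hand sides:
  c_0 = sigma^2 (1 + theta_1 psi_1) = 1 * (1 + (0.778)(1.164)) = 1 * 1.905592 = 1.905592
  c_1 = sigma^2 theta_1 = 1 * (0.778) = 0.778
  c_2 = 0
Equations for k = 0 and k = 1 (AR order 1):
  gamma(0) = phi_1 gamma(1) + c_0
  gamma(1) = phi_1 gamma(0) + c_1
Substituting the second into the first: gamma(0) (1 - phi_1^2) = c_0 + phi_1 c_1, so
  gamma(0) = (c_0 + phi_1 c_1) / (1 - phi_1^2) = (1.905592 + (0.386)(0.778)) / (1 - (0.386)^2) = 2.2059 / 0.851004 = 2.592115.
  gamma(1) = phi_1 gamma(0) + c_1 = (0.386)(2.592115) + (0.778) = 1.778556.
Therefore gamma(1) = 1.7786 (to 4 decimal places).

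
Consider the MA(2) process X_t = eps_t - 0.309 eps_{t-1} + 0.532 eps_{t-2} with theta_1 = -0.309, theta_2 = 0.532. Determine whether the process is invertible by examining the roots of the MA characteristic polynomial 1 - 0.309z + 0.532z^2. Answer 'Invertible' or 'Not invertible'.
\text{Invertible}

The MA(q) characteristic polynomial is P(z) = 1 - 0.309z + 0.532z^2.
Invertibility requires all roots to lie outside the unit circle, i.e. |z| > 1 for every root.
Set 1 + (-0.309) z + (0.532) z^2 = 0, i.e. a z^2 + b z + c = 0 with a = 0.532, b = -0.309, c = 1.
Discriminant D = b^2 - 4ac = (-0.309)^2 - 4*(0.532)*1 = 0.095481 - (2.128) = -2.032519.
D < 0, so the roots are the complex-conjugate pair z = (-b +/- i sqrt(-D)) / (2a) = 0.2904 +/- 1.3399i.
For a conjugate pair |z|^2 = z * conj(z) = (product of roots) = c/a = 1/(0.532) = 1.879699, so |z| = sqrt(1.879699) = 1.371 for both roots.
Moduli of all roots: 1.3710, 1.3710.
All moduli strictly greater than 1? Yes.
Verdict: Invertible.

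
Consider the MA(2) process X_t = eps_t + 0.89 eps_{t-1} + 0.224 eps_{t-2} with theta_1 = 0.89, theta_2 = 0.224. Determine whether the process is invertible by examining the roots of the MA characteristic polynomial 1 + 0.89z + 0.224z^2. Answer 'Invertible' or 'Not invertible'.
\text{Invertible}

The MA(q) characteristic polynomial is P(z) = 1 + 0.89z + 0.224z^2.
Invertibility requires all roots to lie outside the unit circle, i.e. |z| > 1 for every root.
Set 1 + (0.89) z + (0.224) z^2 = 0, i.e. a z^2 + b z + c = 0 with a = 0.224, b = 0.89, c = 1.
Discriminant D = b^2 - 4ac = (0.89)^2 - 4*(0.224)*1 = 0.7921 - (0.896) = -0.1039.
D < 0, so the roots are the complex-conjugate pair z = (-b +/- i sqrt(-D)) / (2a) = -1.9866 +/- 0.7195i.
For a conjugate pair |z|^2 = z * conj(z) = (product of roots) = c/a = 1/(0.224) = 4.464286, so |z| = sqrt(4.464286) = 2.1129 for both roots.
Moduli of all roots: 2.1129, 2.1129.
All moduli strictly greater than 1? Yes.
Verdict: Invertible.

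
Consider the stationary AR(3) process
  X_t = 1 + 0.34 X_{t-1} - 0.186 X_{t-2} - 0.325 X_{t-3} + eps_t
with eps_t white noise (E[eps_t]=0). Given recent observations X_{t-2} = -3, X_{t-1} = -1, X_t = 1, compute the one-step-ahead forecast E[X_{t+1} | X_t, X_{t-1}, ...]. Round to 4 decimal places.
E[X_{t+1} \mid \mathcal F_t] = 2.5010

For an AR(p) model X_t = c + sum_i phi_i X_{t-i} + eps_t, the
one-step-ahead conditional mean is
  E[X_{t+1} | X_t, ...] = c + sum_i phi_i X_{t+1-i}.
Substitute known values:
  E[X_{t+1} | ...] = 1 + (0.34) * (1) + (-0.186) * (-1) + (-0.325) * (-3)
                   = 2.5010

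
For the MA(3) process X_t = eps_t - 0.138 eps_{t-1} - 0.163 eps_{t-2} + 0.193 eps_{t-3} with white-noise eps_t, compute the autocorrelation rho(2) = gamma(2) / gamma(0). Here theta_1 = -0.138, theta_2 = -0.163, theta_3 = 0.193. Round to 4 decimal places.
\rho(2) = -0.1751

For an MA(q) process with theta_0 = 1, the autocovariance is
  gamma(k) = sigma^2 * sum_{i=0..q-k} theta_i * theta_{i+k},
and rho(k) = gamma(k) / gamma(0). Sigma^2 cancels.
  numerator   = (1)*(-0.163) + (-0.138)*(0.193) = -0.189634.
  denominator = (1)^2 + (-0.138)^2 + (-0.163)^2 + (0.193)^2 = 1.082862.
  rho(2) = -0.189634 / 1.082862 = -0.1751.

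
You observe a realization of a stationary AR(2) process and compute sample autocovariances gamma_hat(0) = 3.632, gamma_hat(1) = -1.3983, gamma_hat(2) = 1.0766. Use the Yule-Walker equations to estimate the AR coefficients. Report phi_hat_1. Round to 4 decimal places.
\hat\phi_{1} = -0.3180

The Yule-Walker equations for an AR(p) process read, in matrix form,
  Gamma_p phi = r_p,   with   (Gamma_p)_{ij} = gamma(|i - j|),
                       (r_p)_i = gamma(i),   i,j = 1..p.
Substitute the sample gammas (Toeplitz matrix and right-hand side of size 2):
  Gamma_p = [[3.632, -1.3983], [-1.3983, 3.632]]
  r_p     = [-1.3983, 1.0766]
Written out:
  3.632 phi_1 - 1.3983 phi_2 = -1.3983
  -1.3983 phi_1 + 3.632 phi_2 = 1.0766
Solve by Cramer's rule:
  det = gamma(0)^2 - gamma(1)^2 = (3.632)^2 - (-1.3983)^2 = 13.191424 - 1.95524289 = 11.23618111
  phi_hat_1 = [gamma(1) gamma(0) - gamma(1) gamma(2)] / det = [(-1.3983)(3.632) - (-1.3983)(1.0766)] / 11.23618111 = -3.57321582 / 11.23618111 = -0.318
  phi_hat_2 = [gamma(0) gamma(2) - gamma(1)^2] / det = [(3.632)(1.0766) - (-1.3983)^2] / 11.23618111 = 1.95496831 / 11.23618111 = 0.174
So phi_hat = [-0.3180, 0.1740].
Therefore phi_hat_1 = -0.3180.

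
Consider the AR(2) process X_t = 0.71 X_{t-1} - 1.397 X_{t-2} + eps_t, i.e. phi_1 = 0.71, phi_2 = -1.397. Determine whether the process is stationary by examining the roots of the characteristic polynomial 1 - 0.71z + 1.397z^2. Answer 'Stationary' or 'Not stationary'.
\text{Not stationary}

The AR(p) characteristic polynomial is P(z) = 1 - 0.71z + 1.397z^2.
Stationarity requires all roots to lie outside the unit circle, i.e. |z| > 1 for every root.
Set 1 + (-0.71) z + (1.397) z^2 = 0, i.e. a z^2 + b z + c = 0 with a = 1.397, b = -0.71, c = 1.
Discriminant D = b^2 - 4ac = (-0.71)^2 - 4*(1.397)*1 = 0.5041 - (5.588) = -5.0839.
D < 0, so the roots are the complex-conjugate pair z = (-b +/- i sqrt(-D)) / (2a) = 0.2541 +/- 0.807i.
For a conjugate pair |z|^2 = z * conj(z) = (product of roots) = c/a = 1/(1.397) = 0.71582, so |z| = sqrt(0.71582) = 0.8461 for both roots.
Moduli of all roots: 0.8461, 0.8461.
All moduli strictly greater than 1? No.
Verdict: Not stationary.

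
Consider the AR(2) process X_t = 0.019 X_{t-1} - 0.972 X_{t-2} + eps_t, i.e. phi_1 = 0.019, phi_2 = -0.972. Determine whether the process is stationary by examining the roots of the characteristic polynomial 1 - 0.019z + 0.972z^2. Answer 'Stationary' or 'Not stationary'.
\text{Stationary}

The AR(p) characteristic polynomial is P(z) = 1 - 0.019z + 0.972z^2.
Stationarity requires all roots to lie outside the unit circle, i.e. |z| > 1 for every root.
Set 1 + (-0.019) z + (0.972) z^2 = 0, i.e. a z^2 + b z + c = 0 with a = 0.972, b = -0.019, c = 1.
Discriminant D = b^2 - 4ac = (-0.019)^2 - 4*(0.972)*1 = 0.000361 - (3.888) = -3.887639.
D < 0, so the roots are the complex-conjugate pair z = (-b +/- i sqrt(-D)) / (2a) = 0.0098 +/- 1.0143i.
For a conjugate pair |z|^2 = z * conj(z) = (product of roots) = c/a = 1/(0.972) = 1.028807, so |z| = sqrt(1.028807) = 1.0143 for both roots.
Moduli of all roots: 1.0143, 1.0143.
All moduli strictly greater than 1? Yes.
Verdict: Stationary.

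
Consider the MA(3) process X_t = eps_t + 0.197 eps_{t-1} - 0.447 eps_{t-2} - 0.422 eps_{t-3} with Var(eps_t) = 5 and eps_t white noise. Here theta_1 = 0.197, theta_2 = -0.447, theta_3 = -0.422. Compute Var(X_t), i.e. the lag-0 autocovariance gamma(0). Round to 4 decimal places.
\gamma(0) = 7.0835

For an MA(q) process X_t = eps_t + sum_i theta_i eps_{t-i} with
Var(eps_t) = sigma^2, the variance is
  gamma(0) = sigma^2 * (1 + sum_i theta_i^2).
  sum_i theta_i^2 = (0.197)^2 + (-0.447)^2 + (-0.422)^2 = 0.038809 + 0.199809 + 0.178084 = 0.416702.
  gamma(0) = 5 * (1 + 0.416702) = 5 * 1.416702 = 7.08351, which rounds to 7.0835.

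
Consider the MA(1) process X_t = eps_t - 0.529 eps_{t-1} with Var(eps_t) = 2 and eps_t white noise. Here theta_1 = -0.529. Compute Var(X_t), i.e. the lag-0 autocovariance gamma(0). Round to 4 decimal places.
\gamma(0) = 2.5597

For an MA(q) process X_t = eps_t + sum_i theta_i eps_{t-i} with
Var(eps_t) = sigma^2, the variance is
  gamma(0) = sigma^2 * (1 + sum_i theta_i^2).
  sum_i theta_i^2 = (-0.529)^2 = 0.279841.
  gamma(0) = 2 * (1 + 0.279841) = 2 * 1.279841 = 2.559682, which rounds to 2.5597.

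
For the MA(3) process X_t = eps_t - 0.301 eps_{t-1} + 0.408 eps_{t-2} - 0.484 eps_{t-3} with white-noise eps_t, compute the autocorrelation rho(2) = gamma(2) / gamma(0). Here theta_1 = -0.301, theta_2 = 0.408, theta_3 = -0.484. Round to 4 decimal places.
\rho(2) = 0.3713

For an MA(q) process with theta_0 = 1, the autocovariance is
  gamma(k) = sigma^2 * sum_{i=0..q-k} theta_i * theta_{i+k},
and rho(k) = gamma(k) / gamma(0). Sigma^2 cancels.
  numerator   = (1)*(0.408) + (-0.301)*(-0.484) = 0.553684.
  denominator = (1)^2 + (-0.301)^2 + (0.408)^2 + (-0.484)^2 = 1.491321.
  rho(2) = 0.553684 / 1.491321 = 0.3713.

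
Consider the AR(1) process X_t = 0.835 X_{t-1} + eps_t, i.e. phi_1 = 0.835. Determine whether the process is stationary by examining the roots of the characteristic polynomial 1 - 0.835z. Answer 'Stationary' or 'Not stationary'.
\text{Stationary}

The AR(p) characteristic polynomial is P(z) = 1 - 0.835z.
Stationarity requires all roots to lie outside the unit circle, i.e. |z| > 1 for every root.
This is linear in z: 1 + (-0.835) z = 0  =>  z = -1/(-0.835) = 1.197605,  |z| = 1.197605.
Moduli of all roots: 1.1976.
All moduli strictly greater than 1? Yes.
Verdict: Stationary.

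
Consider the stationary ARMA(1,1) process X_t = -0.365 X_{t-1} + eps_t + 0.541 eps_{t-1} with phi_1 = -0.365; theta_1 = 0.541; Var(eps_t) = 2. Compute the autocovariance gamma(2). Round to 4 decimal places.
\gamma(2) = -0.1190

Multiply the model equation by X_{t-k} and take expectations. With theta_0 = psi_0 = 1 and psi_j the MA(infinity) weights, this gives
  gamma(k) - sum_i phi_i gamma(k-i) = c_k,
  c_k = sigma^2 * sum_{j=k..q} theta_j psi_{j-k}   (c_k = 0 for k > q),
using gamma(-m) = gamma(m).
psi-weights needed (psi_j = theta_j + sum_i phi_i psi_{j-i}):
  psi_1 = theta_1 + phi_1 = 0.541 + (-0.365) = 0.176
Right-hand sides:
  c_0 = sigma^2 (1 + theta_1 psi_1) = 2 * (1 + (0.541)(0.176)) = 2 * 1.095216 = 2.190432
  c_1 = sigma^2 theta_1 = 2 * (0.541) = 1.082
  c_2 = 0
Equations for k = 0 and k = 1 (AR order 1):
  gamma(0) = phi_1 gamma(1) + c_0
  gamma(1) = phi_1 gamma(0) + c_1
Substituting the second into the first: gamma(0) (1 - phi_1^2) = c_0 + phi_1 c_1, so
  gamma(0) = (c_0 + phi_1 c_1) / (1 - phi_1^2) = (2.190432 + (-0.365)(1.082)) / (1 - (-0.365)^2) = 1.795502 / 0.866775 = 2.071474.
  gamma(1) = phi_1 gamma(0) + c_1 = (-0.365)(2.071474) + (1.082) = 0.325912.
For k = 2 (> q): gamma(2) = phi_1 gamma(1) = (-0.365)(0.325912) = -0.118958.
Therefore gamma(2) = -0.1190 (to 4 decimal places).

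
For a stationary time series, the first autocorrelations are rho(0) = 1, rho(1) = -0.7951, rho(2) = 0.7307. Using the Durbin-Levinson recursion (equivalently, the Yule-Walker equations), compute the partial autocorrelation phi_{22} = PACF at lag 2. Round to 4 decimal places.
\phi_{22} = 0.2678

The PACF at lag k is phi_{kk}, the last component of the solution
to the Yule-Walker system G_k phi = r_k where
  (G_k)_{ij} = rho(|i - j|), (r_k)_i = rho(i), i,j = 1..k.
Equivalently, Durbin-Levinson gives phi_{kk} iteratively:
  phi_{11} = rho(1)
  phi_{kk} = [rho(k) - sum_{j=1..k-1} phi_{k-1,j} rho(k-j)]
            / [1 - sum_{j=1..k-1} phi_{k-1,j} rho(j)],
  phi_{k,j} = phi_{k-1,j} - phi_{kk} phi_{k-1,k-j},  j = 1..k-1.
Step k = 1:
  phi_11 = rho(1) = -0.7951.
Step k = 2:
  phi_22 = [rho(2) - phi_11 rho(1)] / [1 - phi_11 rho(1)] = [0.7307 - (-0.7951)(-0.7951)] / [1 - (-0.7951)(-0.7951)]
         = 0.09851599 / 0.36781599 = 0.2678.
Therefore phi_{22} = 0.2678.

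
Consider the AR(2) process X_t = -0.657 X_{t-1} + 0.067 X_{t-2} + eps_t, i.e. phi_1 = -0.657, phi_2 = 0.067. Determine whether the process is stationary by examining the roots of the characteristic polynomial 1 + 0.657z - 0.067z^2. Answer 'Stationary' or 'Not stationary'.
\text{Stationary}

The AR(p) characteristic polynomial is P(z) = 1 + 0.657z - 0.067z^2.
Stationarity requires all roots to lie outside the unit circle, i.e. |z| > 1 for every root.
Set 1 + (0.657) z + (-0.067) z^2 = 0, i.e. a z^2 + b z + c = 0 with a = -0.067, b = 0.657, c = 1.
Discriminant D = b^2 - 4ac = (0.657)^2 - 4*(-0.067)*1 = 0.431649 - (-0.268) = 0.699649.
D >= 0, so the roots are real: z = (-b +/- sqrt(D)) / (2a) = (-0.657 +/- 0.83645) / (-0.134).
  z_1 = (-0.657 + 0.83645) / (-0.134) = -1.3392,   |z_1| = 1.3392.
  z_2 = (-0.657 - 0.83645) / (-0.134) = 11.1452,   |z_2| = 11.1452.
Moduli of all roots: 1.3392, 11.1452.
All moduli strictly greater than 1? Yes.
Verdict: Stationary.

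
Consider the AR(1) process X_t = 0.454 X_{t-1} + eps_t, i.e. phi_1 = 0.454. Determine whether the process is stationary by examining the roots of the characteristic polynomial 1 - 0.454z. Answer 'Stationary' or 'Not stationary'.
\text{Stationary}

The AR(p) characteristic polynomial is P(z) = 1 - 0.454z.
Stationarity requires all roots to lie outside the unit circle, i.e. |z| > 1 for every root.
This is linear in z: 1 + (-0.454) z = 0  =>  z = -1/(-0.454) = 2.202643,  |z| = 2.202643.
Moduli of all roots: 2.2026.
All moduli strictly greater than 1? Yes.
Verdict: Stationary.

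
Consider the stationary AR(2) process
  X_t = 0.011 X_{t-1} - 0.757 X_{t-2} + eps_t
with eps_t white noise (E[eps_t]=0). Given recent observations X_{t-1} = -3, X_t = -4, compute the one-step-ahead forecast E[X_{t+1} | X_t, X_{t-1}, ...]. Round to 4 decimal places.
E[X_{t+1} \mid \mathcal F_t] = 2.2270

For an AR(p) model X_t = c + sum_i phi_i X_{t-i} + eps_t, the
one-step-ahead conditional mean is
  E[X_{t+1} | X_t, ...] = c + sum_i phi_i X_{t+1-i}.
Substitute known values:
  E[X_{t+1} | ...] = (0.011) * (-4) + (-0.757) * (-3)
                   = 2.2270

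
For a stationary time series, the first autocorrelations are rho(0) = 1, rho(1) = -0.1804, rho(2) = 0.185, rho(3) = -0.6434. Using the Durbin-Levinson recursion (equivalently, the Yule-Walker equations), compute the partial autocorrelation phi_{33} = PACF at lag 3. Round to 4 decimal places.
\phi_{33} = -0.6220

The PACF at lag k is phi_{kk}, the last component of the solution
to the Yule-Walker system G_k phi = r_k where
  (G_k)_{ij} = rho(|i - j|), (r_k)_i = rho(i), i,j = 1..k.
Equivalently, Durbin-Levinson gives phi_{kk} iteratively:
  phi_{11} = rho(1)
  phi_{kk} = [rho(k) - sum_{j=1..k-1} phi_{k-1,j} rho(k-j)]
            / [1 - sum_{j=1..k-1} phi_{k-1,j} rho(j)],
  phi_{k,j} = phi_{k-1,j} - phi_{kk} phi_{k-1,k-j},  j = 1..k-1.
Step k = 1:
  phi_11 = rho(1) = -0.1804.
Step k = 2:
  phi_22 = [rho(2) - phi_11 rho(1)] / [1 - phi_11 rho(1)] = [0.185 - (-0.1804)(-0.1804)] / [1 - (-0.1804)(-0.1804)]
         = 0.15245584 / 0.96745584 = 0.157584.
  Update: phi_21 = phi_11 - phi_22 phi_11 = -0.1804 - (0.157584)(-0.1804) = -0.151972.
Step k = 3:
  phi_33 = [rho(3) - phi_21 rho(2) - phi_22 rho(1)] / [1 - phi_21 rho(1) - phi_22 rho(2)]
    numerator   = -0.6434 - (-0.151972)(0.185) - (0.157584)(-0.1804) = -0.58685701
    denominator = 1 - (-0.151972)(-0.1804) - (0.157584)(0.185) = 0.94343119
  phi_33 = -0.58685701 / 0.94343119 = -0.622.
Therefore phi_{33} = -0.6220.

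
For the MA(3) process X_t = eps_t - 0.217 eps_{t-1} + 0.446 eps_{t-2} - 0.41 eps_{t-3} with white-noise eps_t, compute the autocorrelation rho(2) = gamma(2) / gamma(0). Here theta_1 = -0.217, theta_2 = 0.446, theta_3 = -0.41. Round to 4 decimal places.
\rho(2) = 0.3783

For an MA(q) process with theta_0 = 1, the autocovariance is
  gamma(k) = sigma^2 * sum_{i=0..q-k} theta_i * theta_{i+k},
and rho(k) = gamma(k) / gamma(0). Sigma^2 cancels.
  numerator   = (1)*(0.446) + (-0.217)*(-0.41) = 0.53497.
  denominator = (1)^2 + (-0.217)^2 + (0.446)^2 + (-0.41)^2 = 1.414105.
  rho(2) = 0.53497 / 1.414105 = 0.3783.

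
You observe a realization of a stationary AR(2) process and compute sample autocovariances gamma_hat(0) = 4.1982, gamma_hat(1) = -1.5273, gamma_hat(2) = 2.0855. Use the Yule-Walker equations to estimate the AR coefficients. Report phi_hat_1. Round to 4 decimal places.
\hat\phi_{1} = -0.2110

The Yule-Walker equations for an AR(p) process read, in matrix form,
  Gamma_p phi = r_p,   with   (Gamma_p)_{ij} = gamma(|i - j|),
                       (r_p)_i = gamma(i),   i,j = 1..p.
Substitute the sample gammas (Toeplitz matrix and right-hand side of size 2):
  Gamma_p = [[4.1982, -1.5273], [-1.5273, 4.1982]]
  r_p     = [-1.5273, 2.0855]
Written out:
  4.1982 phi_1 - 1.5273 phi_2 = -1.5273
  -1.5273 phi_1 + 4.1982 phi_2 = 2.0855
Solve by Cramer's rule:
  det = gamma(0)^2 - gamma(1)^2 = (4.1982)^2 - (-1.5273)^2 = 17.62488324 - 2.33264529 = 15.29223795
  phi_hat_1 = [gamma(1) gamma(0) - gamma(1) gamma(2)] / det = [(-1.5273)(4.1982) - (-1.5273)(2.0855)] / 15.29223795 = -3.22672671 / 15.29223795 = -0.211
  phi_hat_2 = [gamma(0) gamma(2) - gamma(1)^2] / det = [(4.1982)(2.0855) - (-1.5273)^2] / 15.29223795 = 6.42270081 / 15.29223795 = 0.42
So phi_hat = [-0.2110, 0.4200].
Therefore phi_hat_1 = -0.2110.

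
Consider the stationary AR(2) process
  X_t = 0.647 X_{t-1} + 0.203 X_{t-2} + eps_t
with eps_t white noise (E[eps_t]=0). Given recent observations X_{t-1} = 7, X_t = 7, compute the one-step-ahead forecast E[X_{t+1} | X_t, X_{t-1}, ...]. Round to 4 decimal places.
E[X_{t+1} \mid \mathcal F_t] = 5.9500

For an AR(p) model X_t = c + sum_i phi_i X_{t-i} + eps_t, the
one-step-ahead conditional mean is
  E[X_{t+1} | X_t, ...] = c + sum_i phi_i X_{t+1-i}.
Substitute known values:
  E[X_{t+1} | ...] = (0.647) * (7) + (0.203) * (7)
                   = 5.9500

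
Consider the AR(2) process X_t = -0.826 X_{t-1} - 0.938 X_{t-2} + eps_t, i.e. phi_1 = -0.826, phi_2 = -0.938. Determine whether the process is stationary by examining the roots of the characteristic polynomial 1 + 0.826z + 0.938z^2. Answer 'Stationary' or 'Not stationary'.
\text{Stationary}

The AR(p) characteristic polynomial is P(z) = 1 + 0.826z + 0.938z^2.
Stationarity requires all roots to lie outside the unit circle, i.e. |z| > 1 for every root.
Set 1 + (0.826) z + (0.938) z^2 = 0, i.e. a z^2 + b z + c = 0 with a = 0.938, b = 0.826, c = 1.
Discriminant D = b^2 - 4ac = (0.826)^2 - 4*(0.938)*1 = 0.682276 - (3.752) = -3.069724.
D < 0, so the roots are the complex-conjugate pair z = (-b +/- i sqrt(-D)) / (2a) = -0.4403 +/- 0.9339i.
For a conjugate pair |z|^2 = z * conj(z) = (product of roots) = c/a = 1/(0.938) = 1.066098, so |z| = sqrt(1.066098) = 1.0325 for both roots.
Moduli of all roots: 1.0325, 1.0325.
All moduli strictly greater than 1? Yes.
Verdict: Stationary.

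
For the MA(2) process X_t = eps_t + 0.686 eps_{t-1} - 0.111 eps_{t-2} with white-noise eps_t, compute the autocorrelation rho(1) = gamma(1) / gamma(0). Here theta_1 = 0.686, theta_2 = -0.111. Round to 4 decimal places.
\rho(1) = 0.4113

For an MA(q) process with theta_0 = 1, the autocovariance is
  gamma(k) = sigma^2 * sum_{i=0..q-k} theta_i * theta_{i+k},
and rho(k) = gamma(k) / gamma(0). Sigma^2 cancels.
  numerator   = (1)*(0.686) + (0.686)*(-0.111) = 0.609854.
  denominator = (1)^2 + (0.686)^2 + (-0.111)^2 = 1.482917.
  rho(1) = 0.609854 / 1.482917 = 0.4113.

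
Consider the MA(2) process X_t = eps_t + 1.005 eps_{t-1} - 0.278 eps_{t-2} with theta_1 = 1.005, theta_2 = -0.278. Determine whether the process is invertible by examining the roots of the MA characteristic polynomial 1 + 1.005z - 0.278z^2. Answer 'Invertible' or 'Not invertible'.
\text{Not invertible}

The MA(q) characteristic polynomial is P(z) = 1 + 1.005z - 0.278z^2.
Invertibility requires all roots to lie outside the unit circle, i.e. |z| > 1 for every root.
Set 1 + (1.005) z + (-0.278) z^2 = 0, i.e. a z^2 + b z + c = 0 with a = -0.278, b = 1.005, c = 1.
Discriminant D = b^2 - 4ac = (1.005)^2 - 4*(-0.278)*1 = 1.010025 - (-1.112) = 2.122025.
D >= 0, so the roots are real: z = (-b +/- sqrt(D)) / (2a) = (-1.005 +/- 1.456717) / (-0.556).
  z_1 = (-1.005 + 1.456717) / (-0.556) = -0.8124,   |z_1| = 0.8124.
  z_2 = (-1.005 - 1.456717) / (-0.556) = 4.4275,   |z_2| = 4.4275.
Moduli of all roots: 0.8124, 4.4275.
All moduli strictly greater than 1? No.
Verdict: Not invertible.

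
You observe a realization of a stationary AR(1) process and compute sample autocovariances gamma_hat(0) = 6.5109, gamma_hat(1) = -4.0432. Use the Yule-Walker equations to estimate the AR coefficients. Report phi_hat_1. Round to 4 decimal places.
\hat\phi_{1} = -0.6210

The Yule-Walker equations for an AR(p) process read, in matrix form,
  Gamma_p phi = r_p,   with   (Gamma_p)_{ij} = gamma(|i - j|),
                       (r_p)_i = gamma(i),   i,j = 1..p.
Substitute the sample gammas (Toeplitz matrix and right-hand side of size 1):
  Gamma_p = [[6.5109]]
  r_p     = [-4.0432]
With p = 1 this is the single equation gamma(0) phi_1 = gamma(1):
  phi_hat_1 = gamma(1) / gamma(0) = -4.0432 / 6.5109 = -0.6210.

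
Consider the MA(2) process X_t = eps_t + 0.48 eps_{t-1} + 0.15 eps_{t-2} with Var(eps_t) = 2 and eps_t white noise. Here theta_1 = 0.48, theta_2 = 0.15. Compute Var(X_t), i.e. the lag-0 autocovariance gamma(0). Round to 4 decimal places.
\gamma(0) = 2.5058

For an MA(q) process X_t = eps_t + sum_i theta_i eps_{t-i} with
Var(eps_t) = sigma^2, the variance is
  gamma(0) = sigma^2 * (1 + sum_i theta_i^2).
  sum_i theta_i^2 = (0.48)^2 + (0.15)^2 = 0.2304 + 0.0225 = 0.2529.
  gamma(0) = 2 * (1 + 0.2529) = 2 * 1.2529 = 2.5058.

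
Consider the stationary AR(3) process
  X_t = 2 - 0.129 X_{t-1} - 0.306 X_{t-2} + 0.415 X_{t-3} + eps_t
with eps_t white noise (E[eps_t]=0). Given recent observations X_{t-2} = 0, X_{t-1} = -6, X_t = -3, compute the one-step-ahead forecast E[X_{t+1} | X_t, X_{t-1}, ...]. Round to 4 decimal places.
E[X_{t+1} \mid \mathcal F_t] = 4.2230

For an AR(p) model X_t = c + sum_i phi_i X_{t-i} + eps_t, the
one-step-ahead conditional mean is
  E[X_{t+1} | X_t, ...] = c + sum_i phi_i X_{t+1-i}.
Substitute known values:
  E[X_{t+1} | ...] = 2 + (-0.129) * (-3) + (-0.306) * (-6) + (0.415) * (0)
                   = 4.2230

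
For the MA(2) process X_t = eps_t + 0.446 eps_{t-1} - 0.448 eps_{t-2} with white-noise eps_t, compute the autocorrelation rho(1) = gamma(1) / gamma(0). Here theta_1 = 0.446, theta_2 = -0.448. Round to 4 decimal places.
\rho(1) = 0.1759

For an MA(q) process with theta_0 = 1, the autocovariance is
  gamma(k) = sigma^2 * sum_{i=0..q-k} theta_i * theta_{i+k},
and rho(k) = gamma(k) / gamma(0). Sigma^2 cancels.
  numerator   = (1)*(0.446) + (0.446)*(-0.448) = 0.246192.
  denominator = (1)^2 + (0.446)^2 + (-0.448)^2 = 1.39962.
  rho(1) = 0.246192 / 1.39962 = 0.1759.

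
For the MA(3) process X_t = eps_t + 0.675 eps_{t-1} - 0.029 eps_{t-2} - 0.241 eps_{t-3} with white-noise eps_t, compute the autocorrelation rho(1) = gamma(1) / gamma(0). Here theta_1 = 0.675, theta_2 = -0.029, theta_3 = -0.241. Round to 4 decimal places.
\rho(1) = 0.4374

For an MA(q) process with theta_0 = 1, the autocovariance is
  gamma(k) = sigma^2 * sum_{i=0..q-k} theta_i * theta_{i+k},
and rho(k) = gamma(k) / gamma(0). Sigma^2 cancels.
  numerator   = (1)*(0.675) + (0.675)*(-0.029) + (-0.029)*(-0.241) = 0.662414.
  denominator = (1)^2 + (0.675)^2 + (-0.029)^2 + (-0.241)^2 = 1.514547.
  rho(1) = 0.662414 / 1.514547 = 0.4374.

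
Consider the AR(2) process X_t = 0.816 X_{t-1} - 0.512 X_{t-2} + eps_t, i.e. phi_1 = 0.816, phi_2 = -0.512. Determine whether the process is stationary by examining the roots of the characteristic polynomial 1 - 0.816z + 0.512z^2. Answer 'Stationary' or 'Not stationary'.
\text{Stationary}

The AR(p) characteristic polynomial is P(z) = 1 - 0.816z + 0.512z^2.
Stationarity requires all roots to lie outside the unit circle, i.e. |z| > 1 for every root.
Set 1 + (-0.816) z + (0.512) z^2 = 0, i.e. a z^2 + b z + c = 0 with a = 0.512, b = -0.816, c = 1.
Discriminant D = b^2 - 4ac = (-0.816)^2 - 4*(0.512)*1 = 0.665856 - (2.048) = -1.382144.
D < 0, so the roots are the complex-conjugate pair z = (-b +/- i sqrt(-D)) / (2a) = 0.7969 +/- 1.1481i.
For a conjugate pair |z|^2 = z * conj(z) = (product of roots) = c/a = 1/(0.512) = 1.953125, so |z| = sqrt(1.953125) = 1.3975 for both roots.
Moduli of all roots: 1.3975, 1.3975.
All moduli strictly greater than 1? Yes.
Verdict: Stationary.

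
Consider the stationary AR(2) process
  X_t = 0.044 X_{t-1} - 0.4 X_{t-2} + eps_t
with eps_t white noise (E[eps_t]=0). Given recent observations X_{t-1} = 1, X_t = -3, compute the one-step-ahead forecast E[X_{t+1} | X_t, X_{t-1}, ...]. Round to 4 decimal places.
E[X_{t+1} \mid \mathcal F_t] = -0.5320

For an AR(p) model X_t = c + sum_i phi_i X_{t-i} + eps_t, the
one-step-ahead conditional mean is
  E[X_{t+1} | X_t, ...] = c + sum_i phi_i X_{t+1-i}.
Substitute known values:
  E[X_{t+1} | ...] = (0.044) * (-3) + (-0.4) * (1)
                   = -0.5320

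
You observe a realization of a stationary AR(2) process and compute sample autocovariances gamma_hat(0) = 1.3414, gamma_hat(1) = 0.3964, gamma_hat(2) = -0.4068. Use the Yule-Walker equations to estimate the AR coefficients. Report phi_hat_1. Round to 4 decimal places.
\hat\phi_{1} = 0.4220

The Yule-Walker equations for an AR(p) process read, in matrix form,
  Gamma_p phi = r_p,   with   (Gamma_p)_{ij} = gamma(|i - j|),
                       (r_p)_i = gamma(i),   i,j = 1..p.
Substitute the sample gammas (Toeplitz matrix and right-hand side of size 2):
  Gamma_p = [[1.3414, 0.3964], [0.3964, 1.3414]]
  r_p     = [0.3964, -0.4068]
Written out:
  1.3414 phi_1 + 0.3964 phi_2 = 0.3964
  0.3964 phi_1 + 1.3414 phi_2 = -0.4068
Solve by Cramer's rule:
  det = gamma(0)^2 - gamma(1)^2 = (1.3414)^2 - (0.3964)^2 = 1.79935396 - 0.15713296 = 1.642221
  phi_hat_1 = [gamma(1) gamma(0) - gamma(1) gamma(2)] / det = [(0.3964)(1.3414) - (0.3964)(-0.4068)] / 1.642221 = 0.69298648 / 1.642221 = 0.422
  phi_hat_2 = [gamma(0) gamma(2) - gamma(1)^2] / det = [(1.3414)(-0.4068) - (0.3964)^2] / 1.642221 = -0.70281448 / 1.642221 = -0.428
So phi_hat = [0.4220, -0.4280].
Therefore phi_hat_1 = 0.4220.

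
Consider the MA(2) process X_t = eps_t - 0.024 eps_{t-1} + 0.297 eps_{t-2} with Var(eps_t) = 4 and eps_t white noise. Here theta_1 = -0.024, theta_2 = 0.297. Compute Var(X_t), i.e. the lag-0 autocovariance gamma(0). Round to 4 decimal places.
\gamma(0) = 4.3551

For an MA(q) process X_t = eps_t + sum_i theta_i eps_{t-i} with
Var(eps_t) = sigma^2, the variance is
  gamma(0) = sigma^2 * (1 + sum_i theta_i^2).
  sum_i theta_i^2 = (-0.024)^2 + (0.297)^2 = 0.000576 + 0.088209 = 0.088785.
  gamma(0) = 4 * (1 + 0.088785) = 4 * 1.088785 = 4.35514, which rounds to 4.3551.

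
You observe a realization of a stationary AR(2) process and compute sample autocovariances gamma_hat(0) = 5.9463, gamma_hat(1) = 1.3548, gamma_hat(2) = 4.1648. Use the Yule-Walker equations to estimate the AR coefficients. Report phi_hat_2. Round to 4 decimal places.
\hat\phi_{2} = 0.6840

The Yule-Walker equations for an AR(p) process read, in matrix form,
  Gamma_p phi = r_p,   with   (Gamma_p)_{ij} = gamma(|i - j|),
                       (r_p)_i = gamma(i),   i,j = 1..p.
Substitute the sample gammas (Toeplitz matrix and right-hand side of size 2):
  Gamma_p = [[5.9463, 1.3548], [1.3548, 5.9463]]
  r_p     = [1.3548, 4.1648]
Written out:
  5.9463 phi_1 + 1.3548 phi_2 = 1.3548
  1.3548 phi_1 + 5.9463 phi_2 = 4.1648
Solve by Cramer's rule:
  det = gamma(0)^2 - gamma(1)^2 = (5.9463)^2 - (1.3548)^2 = 35.35848369 - 1.83548304 = 33.52300065
  phi_hat_1 = [gamma(1) gamma(0) - gamma(1) gamma(2)] / det = [(1.3548)(5.9463) - (1.3548)(4.1648)] / 33.52300065 = 2.4135762 / 33.52300065 = 0.072
  phi_hat_2 = [gamma(0) gamma(2) - gamma(1)^2] / det = [(5.9463)(4.1648) - (1.3548)^2] / 33.52300065 = 22.9296672 / 33.52300065 = 0.684
So phi_hat = [0.0720, 0.6840].
Therefore phi_hat_2 = 0.6840.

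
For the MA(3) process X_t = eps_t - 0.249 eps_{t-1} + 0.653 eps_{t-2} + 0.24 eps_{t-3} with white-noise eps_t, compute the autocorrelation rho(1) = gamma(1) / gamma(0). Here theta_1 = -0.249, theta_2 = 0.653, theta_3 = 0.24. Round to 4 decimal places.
\rho(1) = -0.1649

For an MA(q) process with theta_0 = 1, the autocovariance is
  gamma(k) = sigma^2 * sum_{i=0..q-k} theta_i * theta_{i+k},
and rho(k) = gamma(k) / gamma(0). Sigma^2 cancels.
  numerator   = (1)*(-0.249) + (-0.249)*(0.653) + (0.653)*(0.24) = -0.254877.
  denominator = (1)^2 + (-0.249)^2 + (0.653)^2 + (0.24)^2 = 1.54601.
  rho(1) = -0.254877 / 1.54601 = -0.1649.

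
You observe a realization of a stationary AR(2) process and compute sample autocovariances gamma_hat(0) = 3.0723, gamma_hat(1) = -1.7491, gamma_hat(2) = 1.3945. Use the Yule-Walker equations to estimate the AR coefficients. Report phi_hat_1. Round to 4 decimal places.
\hat\phi_{1} = -0.4600

The Yule-Walker equations for an AR(p) process read, in matrix form,
  Gamma_p phi = r_p,   with   (Gamma_p)_{ij} = gamma(|i - j|),
                       (r_p)_i = gamma(i),   i,j = 1..p.
Substitute the sample gammas (Toeplitz matrix and right-hand side of size 2):
  Gamma_p = [[3.0723, -1.7491], [-1.7491, 3.0723]]
  r_p     = [-1.7491, 1.3945]
Written out:
  3.0723 phi_1 - 1.7491 phi_2 = -1.7491
  -1.7491 phi_1 + 3.0723 phi_2 = 1.3945
Solve by Cramer's rule:
  det = gamma(0)^2 - gamma(1)^2 = (3.0723)^2 - (-1.7491)^2 = 9.43902729 - 3.05935081 = 6.37967648
  phi_hat_1 = [gamma(1) gamma(0) - gamma(1) gamma(2)] / det = [(-1.7491)(3.0723) - (-1.7491)(1.3945)] / 6.37967648 = -2.93463998 / 6.37967648 = -0.46
  phi_hat_2 = [gamma(0) gamma(2) - gamma(1)^2] / det = [(3.0723)(1.3945) - (-1.7491)^2] / 6.37967648 = 1.22497154 / 6.37967648 = 0.192
So phi_hat = [-0.4600, 0.1920].
Therefore phi_hat_1 = -0.4600.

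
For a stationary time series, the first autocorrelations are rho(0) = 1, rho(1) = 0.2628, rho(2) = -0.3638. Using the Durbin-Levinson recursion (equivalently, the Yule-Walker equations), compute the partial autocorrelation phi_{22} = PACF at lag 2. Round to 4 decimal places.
\phi_{22} = -0.4650

The PACF at lag k is phi_{kk}, the last component of the solution
to the Yule-Walker system G_k phi = r_k where
  (G_k)_{ij} = rho(|i - j|), (r_k)_i = rho(i), i,j = 1..k.
Equivalently, Durbin-Levinson gives phi_{kk} iteratively:
  phi_{11} = rho(1)
  phi_{kk} = [rho(k) - sum_{j=1..k-1} phi_{k-1,j} rho(k-j)]
            / [1 - sum_{j=1..k-1} phi_{k-1,j} rho(j)],
  phi_{k,j} = phi_{k-1,j} - phi_{kk} phi_{k-1,k-j},  j = 1..k-1.
Step k = 1:
  phi_11 = rho(1) = 0.2628.
Step k = 2:
  phi_22 = [rho(2) - phi_11 rho(1)] / [1 - phi_11 rho(1)] = [-0.3638 - (0.2628)(0.2628)] / [1 - (0.2628)(0.2628)]
         = -0.43286384 / 0.93093616 = -0.465.
Therefore phi_{22} = -0.4650.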